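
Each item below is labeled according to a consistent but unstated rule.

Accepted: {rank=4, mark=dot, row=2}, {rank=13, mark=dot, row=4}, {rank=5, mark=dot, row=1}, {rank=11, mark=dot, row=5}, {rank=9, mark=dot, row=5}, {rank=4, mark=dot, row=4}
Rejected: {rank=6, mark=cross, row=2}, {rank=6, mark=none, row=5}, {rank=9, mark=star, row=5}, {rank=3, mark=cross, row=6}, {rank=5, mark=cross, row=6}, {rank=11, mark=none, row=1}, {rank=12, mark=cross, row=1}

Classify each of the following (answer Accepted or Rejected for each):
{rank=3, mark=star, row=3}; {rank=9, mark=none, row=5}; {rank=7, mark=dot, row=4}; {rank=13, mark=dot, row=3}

The distinguishing property — mark is dot — holds for all the 'Accepted' cases and none of the 'Rejected' cases.

Rejected, Rejected, Accepted, Accepted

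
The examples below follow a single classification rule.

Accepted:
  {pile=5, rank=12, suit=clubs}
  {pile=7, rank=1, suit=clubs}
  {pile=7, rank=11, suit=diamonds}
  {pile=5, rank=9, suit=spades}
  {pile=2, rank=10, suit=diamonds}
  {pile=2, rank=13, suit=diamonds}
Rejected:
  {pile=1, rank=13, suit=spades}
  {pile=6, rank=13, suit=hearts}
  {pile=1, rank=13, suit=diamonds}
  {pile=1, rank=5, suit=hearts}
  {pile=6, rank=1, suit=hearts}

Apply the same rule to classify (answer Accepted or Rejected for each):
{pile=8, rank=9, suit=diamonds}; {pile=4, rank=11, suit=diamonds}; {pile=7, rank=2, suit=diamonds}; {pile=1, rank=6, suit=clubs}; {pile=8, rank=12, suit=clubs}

Accepted, Accepted, Accepted, Rejected, Accepted

All 'Accepted' examples share one property — pile ≥ 2 AND pile ≠ 6 — and every 'Rejected' example lacks it.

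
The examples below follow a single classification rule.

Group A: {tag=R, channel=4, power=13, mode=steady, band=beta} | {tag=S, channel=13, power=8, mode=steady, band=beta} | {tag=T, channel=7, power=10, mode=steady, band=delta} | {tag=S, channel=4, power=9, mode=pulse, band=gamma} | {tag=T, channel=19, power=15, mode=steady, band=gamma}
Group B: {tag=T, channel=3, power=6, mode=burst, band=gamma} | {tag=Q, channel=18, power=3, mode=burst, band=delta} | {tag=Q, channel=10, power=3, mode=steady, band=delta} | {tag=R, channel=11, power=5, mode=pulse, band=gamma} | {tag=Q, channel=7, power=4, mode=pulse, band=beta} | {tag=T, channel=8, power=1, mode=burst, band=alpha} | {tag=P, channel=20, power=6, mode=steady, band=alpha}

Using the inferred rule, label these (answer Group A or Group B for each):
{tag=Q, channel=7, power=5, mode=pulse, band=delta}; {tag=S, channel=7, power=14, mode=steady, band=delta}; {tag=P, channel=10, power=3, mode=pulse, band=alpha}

The simplest hypothesis consistent with all the labels is: power ≥ 8.
{tag=Q, channel=7, power=5, mode=pulse, band=delta}: Group B (power = 5).
{tag=S, channel=7, power=14, mode=steady, band=delta}: Group A (power = 14).
{tag=P, channel=10, power=3, mode=pulse, band=alpha}: Group B (power = 3).

Group B, Group A, Group B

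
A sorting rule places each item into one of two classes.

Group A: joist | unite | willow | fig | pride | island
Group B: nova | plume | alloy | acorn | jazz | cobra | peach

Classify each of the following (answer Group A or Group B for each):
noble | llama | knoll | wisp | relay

Group B, Group B, Group B, Group A, Group B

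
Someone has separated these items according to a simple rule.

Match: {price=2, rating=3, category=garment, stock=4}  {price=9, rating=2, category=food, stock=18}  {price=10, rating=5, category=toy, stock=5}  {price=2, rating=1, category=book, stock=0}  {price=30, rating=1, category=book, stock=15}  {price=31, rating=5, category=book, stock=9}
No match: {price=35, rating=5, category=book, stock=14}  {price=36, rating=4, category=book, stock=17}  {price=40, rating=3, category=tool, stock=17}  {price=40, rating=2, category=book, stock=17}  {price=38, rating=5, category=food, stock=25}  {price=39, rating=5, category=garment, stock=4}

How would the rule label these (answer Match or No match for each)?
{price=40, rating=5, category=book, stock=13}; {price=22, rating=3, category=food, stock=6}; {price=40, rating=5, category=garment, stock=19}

The common property of the 'Match' items is: price ≤ 31. No 'No match' item has it.
{price=40, rating=5, category=book, stock=13} — price = 40, hence No match.
{price=22, rating=3, category=food, stock=6} — price = 22, hence Match.
{price=40, rating=5, category=garment, stock=19} — price = 40, hence No match.

No match, Match, No match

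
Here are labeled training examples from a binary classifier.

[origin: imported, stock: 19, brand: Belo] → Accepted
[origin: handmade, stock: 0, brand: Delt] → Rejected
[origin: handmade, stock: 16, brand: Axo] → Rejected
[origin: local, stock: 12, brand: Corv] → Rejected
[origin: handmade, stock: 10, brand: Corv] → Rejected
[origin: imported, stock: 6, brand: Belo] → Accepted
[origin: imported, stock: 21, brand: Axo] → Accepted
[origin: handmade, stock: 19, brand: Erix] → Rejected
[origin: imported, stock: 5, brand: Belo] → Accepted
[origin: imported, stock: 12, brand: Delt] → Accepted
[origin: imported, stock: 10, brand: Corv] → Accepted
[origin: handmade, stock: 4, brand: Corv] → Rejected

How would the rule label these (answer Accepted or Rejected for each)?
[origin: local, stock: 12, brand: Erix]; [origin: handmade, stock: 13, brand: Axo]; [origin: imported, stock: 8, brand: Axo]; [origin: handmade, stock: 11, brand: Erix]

The rule appears to be: origin is imported.
[origin: local, stock: 12, brand: Erix] — origin is local, hence Rejected. [origin: handmade, stock: 13, brand: Axo] — origin is handmade, hence Rejected. [origin: imported, stock: 8, brand: Axo] — origin is imported, hence Accepted. [origin: handmade, stock: 11, brand: Erix] — origin is handmade, hence Rejected.

Rejected, Rejected, Accepted, Rejected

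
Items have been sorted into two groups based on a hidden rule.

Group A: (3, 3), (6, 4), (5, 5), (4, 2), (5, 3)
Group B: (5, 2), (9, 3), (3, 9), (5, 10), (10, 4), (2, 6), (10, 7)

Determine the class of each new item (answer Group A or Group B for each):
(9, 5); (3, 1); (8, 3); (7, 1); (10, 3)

Group B, Group A, Group B, Group B, Group B

'Group A' ⟺ |first − second| ≤ 2.
(9, 5): Group B (|9−5| = 4).
(3, 1): Group A (|3−1| = 2).
(8, 3): Group B (|8−3| = 5).
(7, 1): Group B (|7−1| = 6).
(10, 3): Group B (|10−3| = 7).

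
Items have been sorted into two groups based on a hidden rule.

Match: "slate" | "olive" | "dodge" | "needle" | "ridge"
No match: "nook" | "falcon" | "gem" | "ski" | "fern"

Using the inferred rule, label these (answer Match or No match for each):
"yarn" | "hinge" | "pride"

No match, Match, Match

Every 'Match' example satisfies: ends with 'e'. None of the 'No match' examples do.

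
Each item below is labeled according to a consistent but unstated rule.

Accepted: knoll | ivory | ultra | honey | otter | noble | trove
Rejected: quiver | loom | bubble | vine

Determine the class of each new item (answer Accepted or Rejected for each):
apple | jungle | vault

The common property of the 'Accepted' items is: odd length. No 'Rejected' item has it.
apple: length 5 — fits, so Accepted.
jungle: length 6 — fails this test, so Rejected.
vault: length 5 — fits, so Accepted.

Accepted, Rejected, Accepted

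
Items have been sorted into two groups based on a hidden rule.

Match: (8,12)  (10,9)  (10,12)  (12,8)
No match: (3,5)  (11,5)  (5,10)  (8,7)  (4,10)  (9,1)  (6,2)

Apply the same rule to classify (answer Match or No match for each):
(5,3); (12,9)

A rule that fits every label: sum ≥ 19 — true of each 'Match' example, false of each 'No match' one.
(5,3) — 5+3 = 8, hence No match.
(12,9) — 12+9 = 21, hence Match.

No match, Match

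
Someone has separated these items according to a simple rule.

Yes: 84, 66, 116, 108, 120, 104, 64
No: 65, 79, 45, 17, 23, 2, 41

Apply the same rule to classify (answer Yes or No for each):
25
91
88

No, No, Yes

The pattern is that an item is 'Yes' exactly when: even AND at least 17.
25: 25 is odd, 25 ≥ 17 — doesn't qualify, so No.
91: 91 is odd, 91 ≥ 17 — doesn't qualify, so No.
88: 88 is even, 88 ≥ 17 — fits, so Yes.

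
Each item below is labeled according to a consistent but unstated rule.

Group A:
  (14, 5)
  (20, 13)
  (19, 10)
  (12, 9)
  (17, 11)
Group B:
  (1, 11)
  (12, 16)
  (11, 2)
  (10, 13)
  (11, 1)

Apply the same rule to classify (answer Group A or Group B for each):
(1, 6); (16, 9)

The pattern is that an item is 'Group A' exactly when: first > second AND sum ≥ 19.
Group B: (1, 6), since 1 < 6, 1+6 = 7.
Group A: (16, 9), since 16 > 9, 16+9 = 25.

Group B, Group A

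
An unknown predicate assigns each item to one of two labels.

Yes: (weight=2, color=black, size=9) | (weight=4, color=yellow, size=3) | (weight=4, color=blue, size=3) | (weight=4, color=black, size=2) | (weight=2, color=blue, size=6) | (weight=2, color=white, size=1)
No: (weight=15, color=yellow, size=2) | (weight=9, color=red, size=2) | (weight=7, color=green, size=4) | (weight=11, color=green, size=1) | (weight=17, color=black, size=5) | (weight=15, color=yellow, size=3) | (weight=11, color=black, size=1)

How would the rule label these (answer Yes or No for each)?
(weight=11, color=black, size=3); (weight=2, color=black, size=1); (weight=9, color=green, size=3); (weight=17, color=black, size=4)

'Yes' ⟺ weight ≤ 4.
(weight=11, color=black, size=3): No (weight = 11).
(weight=2, color=black, size=1): Yes (weight = 2).
(weight=9, color=green, size=3): No (weight = 9).
(weight=17, color=black, size=4): No (weight = 17).

No, Yes, No, No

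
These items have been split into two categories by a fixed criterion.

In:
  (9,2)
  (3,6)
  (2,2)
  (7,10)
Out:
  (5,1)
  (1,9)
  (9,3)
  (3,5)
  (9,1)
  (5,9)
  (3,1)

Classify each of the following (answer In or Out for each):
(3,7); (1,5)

Out, Out

The common property of the 'In' items is: second is even. No 'Out' item has it.
(3,7): Out (second 7). (1,5): Out (second 5).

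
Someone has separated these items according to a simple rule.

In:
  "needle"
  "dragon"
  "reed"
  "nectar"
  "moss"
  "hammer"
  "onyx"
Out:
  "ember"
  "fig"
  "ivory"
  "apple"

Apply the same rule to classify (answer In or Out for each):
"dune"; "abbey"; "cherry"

In, Out, In

Looking at the examples, the only property every 'In' case has and every 'Out' case lacks is: even length.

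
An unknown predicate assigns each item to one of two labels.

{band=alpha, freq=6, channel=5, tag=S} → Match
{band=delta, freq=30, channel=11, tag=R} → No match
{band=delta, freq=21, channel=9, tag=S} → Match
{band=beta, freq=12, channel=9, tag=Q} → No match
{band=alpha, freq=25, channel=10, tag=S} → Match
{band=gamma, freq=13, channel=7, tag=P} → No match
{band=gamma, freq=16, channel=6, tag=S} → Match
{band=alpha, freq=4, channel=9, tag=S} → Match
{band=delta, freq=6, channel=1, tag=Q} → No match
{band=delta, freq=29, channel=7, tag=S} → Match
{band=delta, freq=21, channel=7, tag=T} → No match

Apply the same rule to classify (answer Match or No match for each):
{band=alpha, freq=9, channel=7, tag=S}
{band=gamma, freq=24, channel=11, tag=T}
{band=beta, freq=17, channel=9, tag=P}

Match, No match, No match

The distinguishing property — tag is S — holds for all the 'Match' cases and none of the 'No match' cases.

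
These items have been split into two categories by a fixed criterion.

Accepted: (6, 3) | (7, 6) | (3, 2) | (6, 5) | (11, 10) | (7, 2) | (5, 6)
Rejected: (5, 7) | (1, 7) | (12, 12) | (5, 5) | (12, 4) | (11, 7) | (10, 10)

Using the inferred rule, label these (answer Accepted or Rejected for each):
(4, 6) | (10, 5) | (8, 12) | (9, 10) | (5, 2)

Rejected, Accepted, Rejected, Accepted, Accepted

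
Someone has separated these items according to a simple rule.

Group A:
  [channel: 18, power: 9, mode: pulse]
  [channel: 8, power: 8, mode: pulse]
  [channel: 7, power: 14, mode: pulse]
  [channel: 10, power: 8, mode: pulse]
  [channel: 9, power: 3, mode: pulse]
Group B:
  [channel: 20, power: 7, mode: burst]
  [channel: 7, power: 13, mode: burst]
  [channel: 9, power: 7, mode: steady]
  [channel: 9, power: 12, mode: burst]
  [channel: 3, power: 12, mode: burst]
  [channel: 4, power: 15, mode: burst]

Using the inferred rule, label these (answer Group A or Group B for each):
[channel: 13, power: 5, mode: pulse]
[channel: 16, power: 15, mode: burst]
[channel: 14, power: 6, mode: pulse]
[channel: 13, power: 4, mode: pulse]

Group A, Group B, Group A, Group A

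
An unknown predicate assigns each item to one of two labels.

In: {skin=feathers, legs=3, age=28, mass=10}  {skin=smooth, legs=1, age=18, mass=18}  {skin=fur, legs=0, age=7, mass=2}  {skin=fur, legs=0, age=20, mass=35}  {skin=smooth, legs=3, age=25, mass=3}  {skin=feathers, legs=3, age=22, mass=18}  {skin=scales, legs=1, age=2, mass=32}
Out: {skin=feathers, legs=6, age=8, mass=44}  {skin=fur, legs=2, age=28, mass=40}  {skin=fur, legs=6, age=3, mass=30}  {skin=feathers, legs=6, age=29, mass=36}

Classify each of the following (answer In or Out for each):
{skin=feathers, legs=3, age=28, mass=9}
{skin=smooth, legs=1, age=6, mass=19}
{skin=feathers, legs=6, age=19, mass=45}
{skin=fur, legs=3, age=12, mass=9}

The common property of the 'In' items is: mass ≤ 35 AND legs ≤ 3. No 'Out' item has it.
{skin=feathers, legs=3, age=28, mass=9} — mass = 9, legs = 3, hence In. {skin=smooth, legs=1, age=6, mass=19} — mass = 19, legs = 1, hence In. {skin=feathers, legs=6, age=19, mass=45} — mass = 45, legs = 6, hence Out. {skin=fur, legs=3, age=12, mass=9} — mass = 9, legs = 3, hence In.

In, In, Out, In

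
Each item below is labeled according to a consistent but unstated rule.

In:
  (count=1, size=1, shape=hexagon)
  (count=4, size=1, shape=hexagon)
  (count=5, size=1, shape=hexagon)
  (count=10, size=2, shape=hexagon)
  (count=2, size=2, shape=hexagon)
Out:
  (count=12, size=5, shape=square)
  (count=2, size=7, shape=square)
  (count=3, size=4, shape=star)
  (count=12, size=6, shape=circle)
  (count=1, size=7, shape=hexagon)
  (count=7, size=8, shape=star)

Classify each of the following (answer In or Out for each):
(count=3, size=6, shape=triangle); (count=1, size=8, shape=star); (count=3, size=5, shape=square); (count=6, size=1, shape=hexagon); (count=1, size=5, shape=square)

Out, Out, Out, In, Out

The common property of the 'In' items is: size ≤ 2. No 'Out' item has it.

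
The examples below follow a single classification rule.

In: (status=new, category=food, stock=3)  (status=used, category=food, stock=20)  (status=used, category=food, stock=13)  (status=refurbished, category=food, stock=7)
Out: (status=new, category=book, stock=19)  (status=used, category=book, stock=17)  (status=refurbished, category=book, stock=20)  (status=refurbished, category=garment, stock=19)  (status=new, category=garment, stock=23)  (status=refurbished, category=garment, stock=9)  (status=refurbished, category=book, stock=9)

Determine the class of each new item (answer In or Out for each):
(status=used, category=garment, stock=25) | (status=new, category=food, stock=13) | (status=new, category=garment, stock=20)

Out, In, Out

'In' ⟺ category is food.
(status=used, category=garment, stock=25): category is garment, doesn't qualify → Out. (status=new, category=food, stock=13): category is food, has this property → In. (status=new, category=garment, stock=20): category is garment, doesn't qualify → Out.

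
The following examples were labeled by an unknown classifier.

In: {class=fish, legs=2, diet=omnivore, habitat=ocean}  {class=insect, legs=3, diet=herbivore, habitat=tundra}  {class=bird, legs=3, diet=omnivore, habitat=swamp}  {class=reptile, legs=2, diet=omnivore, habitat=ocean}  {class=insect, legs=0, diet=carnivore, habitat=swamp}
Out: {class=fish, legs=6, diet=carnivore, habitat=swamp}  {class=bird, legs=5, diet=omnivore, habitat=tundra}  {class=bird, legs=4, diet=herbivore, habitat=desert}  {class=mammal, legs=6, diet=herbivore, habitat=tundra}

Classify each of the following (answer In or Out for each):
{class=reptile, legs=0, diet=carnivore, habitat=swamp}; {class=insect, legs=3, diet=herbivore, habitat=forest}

The distinguishing property — legs ≤ 3 — holds for all the 'In' cases and none of the 'Out' cases.
{class=reptile, legs=0, diet=carnivore, habitat=swamp}: In (legs = 0).
{class=insect, legs=3, diet=herbivore, habitat=forest}: In (legs = 3).

In, In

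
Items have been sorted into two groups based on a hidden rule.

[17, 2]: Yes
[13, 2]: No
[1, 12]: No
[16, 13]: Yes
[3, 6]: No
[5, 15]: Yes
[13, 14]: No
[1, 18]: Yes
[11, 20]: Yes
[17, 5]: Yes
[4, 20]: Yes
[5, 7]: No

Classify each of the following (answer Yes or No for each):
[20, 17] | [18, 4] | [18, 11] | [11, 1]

Yes, Yes, Yes, No

'Yes' ⟺ max ≥ 15.
[20, 17] — max 20, hence Yes. [18, 4] — max 18, hence Yes. [18, 11] — max 18, hence Yes. [11, 1] — max 11, hence No.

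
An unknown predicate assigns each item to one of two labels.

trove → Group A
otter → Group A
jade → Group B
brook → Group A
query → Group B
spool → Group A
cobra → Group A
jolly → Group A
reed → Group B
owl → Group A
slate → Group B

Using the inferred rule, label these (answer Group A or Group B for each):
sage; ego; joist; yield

Group B, Group A, Group A, Group B

The simplest hypothesis consistent with all the labels is: contains 'o'.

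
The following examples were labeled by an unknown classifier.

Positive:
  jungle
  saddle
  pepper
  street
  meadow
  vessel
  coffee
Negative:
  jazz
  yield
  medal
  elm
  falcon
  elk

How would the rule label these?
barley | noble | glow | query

The classifier is using: even length AND contains 'e'.
barley: length 6, has 'e', fits → Positive. noble: length 5, has 'e', fails the rule → Negative. glow: length 4, no 'e', fails the rule → Negative. query: length 5, has 'e', fails the rule → Negative.

Positive, Negative, Negative, Negative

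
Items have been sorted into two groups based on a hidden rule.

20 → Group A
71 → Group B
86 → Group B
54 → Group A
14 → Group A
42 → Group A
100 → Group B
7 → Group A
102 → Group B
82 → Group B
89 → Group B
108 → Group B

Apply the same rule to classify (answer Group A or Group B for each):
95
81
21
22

Group B, Group B, Group A, Group A

All 'Group A' examples share one property — at most 54 — and every 'Group B' example lacks it.
Group B: 95, since 95 > 54. Group B: 81, since 81 > 54. Group A: 21, since 21 ≤ 54. Group A: 22, since 22 ≤ 54.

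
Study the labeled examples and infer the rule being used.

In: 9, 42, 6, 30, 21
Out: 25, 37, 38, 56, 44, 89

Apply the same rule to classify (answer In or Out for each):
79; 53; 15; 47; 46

All 'In' examples share one property — multiple of 3 — and every 'Out' example lacks it.
79: 79 = 3·26 + 1 — does not satisfy this, so Out. 53: 53 = 3·17 + 2 — does not satisfy this, so Out. 15: 15 = 3·5 — passes, so In. 47: 47 = 3·15 + 2 — does not satisfy this, so Out. 46: 46 = 3·15 + 1 — does not satisfy this, so Out.

Out, Out, In, Out, Out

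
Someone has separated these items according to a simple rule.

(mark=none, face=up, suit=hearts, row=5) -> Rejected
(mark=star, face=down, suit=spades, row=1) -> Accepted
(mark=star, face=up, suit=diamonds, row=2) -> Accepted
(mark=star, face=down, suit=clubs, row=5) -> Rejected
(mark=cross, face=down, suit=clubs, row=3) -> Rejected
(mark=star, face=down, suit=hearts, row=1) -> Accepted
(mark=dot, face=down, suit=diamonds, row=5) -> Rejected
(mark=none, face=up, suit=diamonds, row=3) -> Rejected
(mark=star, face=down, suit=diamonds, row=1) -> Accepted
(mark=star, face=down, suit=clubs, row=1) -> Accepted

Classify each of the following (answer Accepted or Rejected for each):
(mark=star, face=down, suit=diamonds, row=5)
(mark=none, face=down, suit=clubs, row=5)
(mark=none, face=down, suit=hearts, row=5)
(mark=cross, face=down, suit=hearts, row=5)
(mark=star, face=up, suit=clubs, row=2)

A rule that fits every label: row ≤ 2 — true of each 'Accepted' example, false of each 'Rejected' one.
(mark=star, face=down, suit=diamonds, row=5): Rejected (row = 5).
(mark=none, face=down, suit=clubs, row=5): Rejected (row = 5).
(mark=none, face=down, suit=hearts, row=5): Rejected (row = 5).
(mark=cross, face=down, suit=hearts, row=5): Rejected (row = 5).
(mark=star, face=up, suit=clubs, row=2): Accepted (row = 2).

Rejected, Rejected, Rejected, Rejected, Accepted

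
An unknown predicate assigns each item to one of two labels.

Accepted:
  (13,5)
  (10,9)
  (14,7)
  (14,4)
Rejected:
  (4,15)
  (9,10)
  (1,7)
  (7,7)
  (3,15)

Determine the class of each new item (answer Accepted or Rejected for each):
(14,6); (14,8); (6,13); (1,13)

Accepted, Accepted, Rejected, Rejected

The simplest hypothesis consistent with all the labels is: first > second.
(14,6) → 14 > 6 → Accepted.
(14,8) → 14 > 8 → Accepted.
(6,13) → 6 < 13 → Rejected.
(1,13) → 1 < 13 → Rejected.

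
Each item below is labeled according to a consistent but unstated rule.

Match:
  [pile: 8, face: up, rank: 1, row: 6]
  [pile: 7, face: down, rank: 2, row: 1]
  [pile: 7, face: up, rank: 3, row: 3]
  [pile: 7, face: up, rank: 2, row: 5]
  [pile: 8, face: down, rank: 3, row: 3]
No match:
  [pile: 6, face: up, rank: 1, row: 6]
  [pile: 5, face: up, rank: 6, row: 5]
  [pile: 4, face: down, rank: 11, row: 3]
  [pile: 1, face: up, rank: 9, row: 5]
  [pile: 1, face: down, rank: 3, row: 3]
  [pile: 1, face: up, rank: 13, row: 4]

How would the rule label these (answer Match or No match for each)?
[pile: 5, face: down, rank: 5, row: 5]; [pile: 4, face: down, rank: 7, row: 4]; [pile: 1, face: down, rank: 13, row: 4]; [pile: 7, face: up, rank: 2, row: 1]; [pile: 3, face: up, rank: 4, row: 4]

No match, No match, No match, Match, No match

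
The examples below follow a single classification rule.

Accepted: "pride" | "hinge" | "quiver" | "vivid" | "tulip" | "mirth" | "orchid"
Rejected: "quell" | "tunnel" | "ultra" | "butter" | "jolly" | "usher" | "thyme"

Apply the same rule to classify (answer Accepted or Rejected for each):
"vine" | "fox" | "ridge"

The common property of the 'Accepted' items is: contains 'i'. No 'Rejected' item has it.
Accepted: "vine", since has 'i'. Rejected: "fox", since no 'i'. Accepted: "ridge", since has 'i'.

Accepted, Rejected, Accepted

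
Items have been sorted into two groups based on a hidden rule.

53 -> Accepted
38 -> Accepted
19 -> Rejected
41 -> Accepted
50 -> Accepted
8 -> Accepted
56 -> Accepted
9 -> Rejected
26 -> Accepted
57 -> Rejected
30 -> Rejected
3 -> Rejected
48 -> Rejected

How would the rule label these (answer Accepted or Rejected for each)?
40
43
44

Rejected, Rejected, Accepted

The distinguishing property — ≡ 2 (mod 3) — holds for all the 'Accepted' cases and none of the 'Rejected' cases.
40: 40 mod 3 = 1, lacks this property → Rejected.
43: 43 mod 3 = 1, lacks this property → Rejected.
44: 44 mod 3 = 2, satisfies this → Accepted.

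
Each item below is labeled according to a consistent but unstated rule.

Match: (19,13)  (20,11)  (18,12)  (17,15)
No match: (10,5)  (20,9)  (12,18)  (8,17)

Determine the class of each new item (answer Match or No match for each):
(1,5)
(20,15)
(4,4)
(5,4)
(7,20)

No match, Match, No match, No match, No match

Every 'Match' example satisfies: first > second AND sum ≥ 30. None of the 'No match' examples do.
(1,5) → 1 < 5, 1+5 = 6 → No match. (20,15) → 20 > 15, 20+15 = 35 → Match. (4,4) → 4 = 4, 4+4 = 8 → No match. (5,4) → 5 > 4, 5+4 = 9 → No match. (7,20) → 7 < 20, 7+20 = 27 → No match.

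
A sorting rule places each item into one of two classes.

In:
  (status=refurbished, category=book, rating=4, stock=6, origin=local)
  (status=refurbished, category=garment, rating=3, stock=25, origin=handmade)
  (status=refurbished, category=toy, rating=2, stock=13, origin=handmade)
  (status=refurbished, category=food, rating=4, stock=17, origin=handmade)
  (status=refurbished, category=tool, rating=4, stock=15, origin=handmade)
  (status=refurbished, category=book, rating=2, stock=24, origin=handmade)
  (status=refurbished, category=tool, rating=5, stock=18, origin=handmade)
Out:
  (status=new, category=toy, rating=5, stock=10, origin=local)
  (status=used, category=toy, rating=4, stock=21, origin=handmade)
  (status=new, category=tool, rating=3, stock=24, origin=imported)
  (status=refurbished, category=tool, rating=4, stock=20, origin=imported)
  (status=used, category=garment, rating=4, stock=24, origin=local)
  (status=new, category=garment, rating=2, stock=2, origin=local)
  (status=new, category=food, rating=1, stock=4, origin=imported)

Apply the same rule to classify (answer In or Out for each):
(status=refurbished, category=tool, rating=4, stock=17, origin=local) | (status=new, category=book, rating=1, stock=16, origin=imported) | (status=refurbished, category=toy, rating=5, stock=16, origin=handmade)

In, Out, In

A rule that fits every label: status is refurbished AND stock ≠ 20 — true of each 'In' example, false of each 'Out' one.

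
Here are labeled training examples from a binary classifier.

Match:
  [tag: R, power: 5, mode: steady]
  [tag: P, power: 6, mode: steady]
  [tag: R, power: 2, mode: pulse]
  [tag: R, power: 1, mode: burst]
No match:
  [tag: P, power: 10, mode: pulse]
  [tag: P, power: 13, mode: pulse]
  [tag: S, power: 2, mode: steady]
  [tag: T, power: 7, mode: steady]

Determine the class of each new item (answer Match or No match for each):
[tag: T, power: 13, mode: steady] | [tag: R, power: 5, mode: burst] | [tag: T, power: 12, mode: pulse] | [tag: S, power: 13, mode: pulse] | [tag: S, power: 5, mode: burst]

No match, Match, No match, No match, No match

The simplest hypothesis consistent with all the labels is: tag is R OR power = 6.
No match: [tag: T, power: 13, mode: steady], since tag is T, power = 13.
Match: [tag: R, power: 5, mode: burst], since tag is R, power = 5.
No match: [tag: T, power: 12, mode: pulse], since tag is T, power = 12.
No match: [tag: S, power: 13, mode: pulse], since tag is S, power = 13.
No match: [tag: S, power: 5, mode: burst], since tag is S, power = 5.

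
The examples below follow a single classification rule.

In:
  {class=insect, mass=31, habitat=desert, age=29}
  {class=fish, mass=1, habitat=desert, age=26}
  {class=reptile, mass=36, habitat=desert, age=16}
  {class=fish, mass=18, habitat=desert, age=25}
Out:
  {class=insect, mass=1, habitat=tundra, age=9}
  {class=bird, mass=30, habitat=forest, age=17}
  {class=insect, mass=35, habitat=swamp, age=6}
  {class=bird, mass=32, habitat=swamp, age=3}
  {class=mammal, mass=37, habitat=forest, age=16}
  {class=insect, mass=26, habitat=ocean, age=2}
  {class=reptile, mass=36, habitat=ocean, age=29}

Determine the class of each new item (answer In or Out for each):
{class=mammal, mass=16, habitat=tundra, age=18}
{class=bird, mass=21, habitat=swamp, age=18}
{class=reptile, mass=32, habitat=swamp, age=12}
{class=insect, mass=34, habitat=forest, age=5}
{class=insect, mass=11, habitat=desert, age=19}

'In' ⟺ habitat is desert.

Out, Out, Out, Out, In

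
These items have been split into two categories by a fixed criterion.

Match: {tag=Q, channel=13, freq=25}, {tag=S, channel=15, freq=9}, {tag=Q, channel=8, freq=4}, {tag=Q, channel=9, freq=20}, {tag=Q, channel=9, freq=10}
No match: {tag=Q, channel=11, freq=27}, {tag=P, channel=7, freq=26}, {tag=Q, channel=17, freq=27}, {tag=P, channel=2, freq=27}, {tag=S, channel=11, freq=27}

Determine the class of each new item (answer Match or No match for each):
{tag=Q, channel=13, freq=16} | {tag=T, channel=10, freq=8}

Match, Match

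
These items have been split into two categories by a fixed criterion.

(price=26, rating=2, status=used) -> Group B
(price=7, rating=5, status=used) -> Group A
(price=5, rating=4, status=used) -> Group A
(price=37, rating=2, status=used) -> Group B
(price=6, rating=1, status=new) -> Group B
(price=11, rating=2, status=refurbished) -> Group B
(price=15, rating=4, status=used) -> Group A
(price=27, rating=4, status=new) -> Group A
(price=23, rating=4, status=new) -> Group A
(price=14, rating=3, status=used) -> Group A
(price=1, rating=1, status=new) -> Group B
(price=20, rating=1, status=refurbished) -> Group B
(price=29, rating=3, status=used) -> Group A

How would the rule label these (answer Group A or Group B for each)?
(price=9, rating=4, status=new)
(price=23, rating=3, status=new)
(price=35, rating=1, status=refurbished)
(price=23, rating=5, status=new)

The common property of the 'Group A' items is: rating ≥ 3. No 'Group B' item has it.
(price=9, rating=4, status=new): Group A (rating = 4). (price=23, rating=3, status=new): Group A (rating = 3). (price=35, rating=1, status=refurbished): Group B (rating = 1). (price=23, rating=5, status=new): Group A (rating = 5).

Group A, Group A, Group B, Group A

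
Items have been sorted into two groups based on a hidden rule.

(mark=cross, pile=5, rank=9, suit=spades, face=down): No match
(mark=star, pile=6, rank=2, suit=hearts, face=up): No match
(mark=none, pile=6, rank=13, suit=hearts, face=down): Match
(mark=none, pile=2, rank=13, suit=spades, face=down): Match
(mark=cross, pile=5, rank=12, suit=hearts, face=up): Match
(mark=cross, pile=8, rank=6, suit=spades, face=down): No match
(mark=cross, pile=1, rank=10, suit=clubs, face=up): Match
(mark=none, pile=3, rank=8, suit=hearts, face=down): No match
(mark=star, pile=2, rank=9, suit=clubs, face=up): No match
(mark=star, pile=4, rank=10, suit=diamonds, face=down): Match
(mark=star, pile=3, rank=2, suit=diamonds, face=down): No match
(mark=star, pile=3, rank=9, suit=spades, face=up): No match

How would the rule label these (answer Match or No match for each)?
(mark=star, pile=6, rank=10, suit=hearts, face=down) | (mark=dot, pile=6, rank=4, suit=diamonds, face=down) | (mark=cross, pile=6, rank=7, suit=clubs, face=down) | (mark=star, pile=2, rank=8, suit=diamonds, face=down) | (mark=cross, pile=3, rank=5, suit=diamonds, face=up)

Match, No match, No match, No match, No match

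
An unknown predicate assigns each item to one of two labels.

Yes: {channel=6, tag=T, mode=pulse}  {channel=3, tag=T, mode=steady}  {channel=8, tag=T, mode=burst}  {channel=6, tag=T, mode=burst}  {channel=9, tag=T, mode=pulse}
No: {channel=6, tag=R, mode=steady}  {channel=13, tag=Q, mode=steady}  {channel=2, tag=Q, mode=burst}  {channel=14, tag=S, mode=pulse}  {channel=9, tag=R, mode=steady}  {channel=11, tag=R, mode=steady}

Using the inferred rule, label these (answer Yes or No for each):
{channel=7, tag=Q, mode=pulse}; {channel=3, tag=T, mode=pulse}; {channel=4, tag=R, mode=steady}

No, Yes, No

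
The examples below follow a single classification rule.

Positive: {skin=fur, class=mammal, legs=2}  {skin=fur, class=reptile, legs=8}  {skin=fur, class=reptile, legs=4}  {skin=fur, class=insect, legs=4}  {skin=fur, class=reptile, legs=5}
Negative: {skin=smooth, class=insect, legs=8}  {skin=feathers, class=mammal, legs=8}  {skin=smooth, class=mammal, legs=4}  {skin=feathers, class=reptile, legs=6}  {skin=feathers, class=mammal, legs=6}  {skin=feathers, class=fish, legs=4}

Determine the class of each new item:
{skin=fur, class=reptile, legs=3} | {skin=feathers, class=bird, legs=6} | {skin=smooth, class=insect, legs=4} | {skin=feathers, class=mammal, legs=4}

Checking candidate rules against both groups, what survives is: skin is fur.
{skin=fur, class=reptile, legs=3}: Positive (skin is fur). {skin=feathers, class=bird, legs=6}: Negative (skin is feathers). {skin=smooth, class=insect, legs=4}: Negative (skin is smooth). {skin=feathers, class=mammal, legs=4}: Negative (skin is feathers).

Positive, Negative, Negative, Negative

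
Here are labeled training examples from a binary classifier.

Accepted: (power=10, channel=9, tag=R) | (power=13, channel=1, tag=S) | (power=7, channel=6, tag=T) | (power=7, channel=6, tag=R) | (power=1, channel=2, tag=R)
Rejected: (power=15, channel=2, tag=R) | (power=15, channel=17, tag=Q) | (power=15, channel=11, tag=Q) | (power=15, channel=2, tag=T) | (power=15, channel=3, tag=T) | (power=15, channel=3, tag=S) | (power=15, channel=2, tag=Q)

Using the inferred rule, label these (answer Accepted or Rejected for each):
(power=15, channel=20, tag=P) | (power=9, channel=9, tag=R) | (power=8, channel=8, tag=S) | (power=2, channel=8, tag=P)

The distinguishing property — power ≤ 13 — holds for all the 'Accepted' cases and none of the 'Rejected' cases.
(power=15, channel=20, tag=P): power = 15, lacks this property → Rejected. (power=9, channel=9, tag=R): power = 9, matches → Accepted. (power=8, channel=8, tag=S): power = 8, matches → Accepted. (power=2, channel=8, tag=P): power = 2, matches → Accepted.

Rejected, Accepted, Accepted, Accepted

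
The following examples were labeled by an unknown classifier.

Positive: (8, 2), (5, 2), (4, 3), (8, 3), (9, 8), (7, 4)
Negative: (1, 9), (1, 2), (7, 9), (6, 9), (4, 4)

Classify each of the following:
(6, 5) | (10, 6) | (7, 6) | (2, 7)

Positive, Positive, Positive, Negative

A rule that fits every label: first > second — true of each 'Positive' example, false of each 'Negative' one.
Positive: (6, 5), since 6 > 5.
Positive: (10, 6), since 10 > 6.
Positive: (7, 6), since 7 > 6.
Negative: (2, 7), since 2 < 7.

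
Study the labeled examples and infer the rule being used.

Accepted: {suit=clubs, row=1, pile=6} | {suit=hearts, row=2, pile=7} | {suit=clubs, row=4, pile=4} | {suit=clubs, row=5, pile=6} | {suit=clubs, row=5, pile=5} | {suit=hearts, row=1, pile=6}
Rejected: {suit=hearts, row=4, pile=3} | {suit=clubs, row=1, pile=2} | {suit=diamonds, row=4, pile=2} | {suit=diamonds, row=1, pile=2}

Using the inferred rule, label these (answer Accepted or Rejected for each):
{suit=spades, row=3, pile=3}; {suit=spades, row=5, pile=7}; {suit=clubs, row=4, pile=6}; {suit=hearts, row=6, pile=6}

Rule: pile ≥ 4. This holds for each 'Accepted' example and fails for each 'Rejected' one.
{suit=spades, row=3, pile=3} → pile = 3 → Rejected.
{suit=spades, row=5, pile=7} → pile = 7 → Accepted.
{suit=clubs, row=4, pile=6} → pile = 6 → Accepted.
{suit=hearts, row=6, pile=6} → pile = 6 → Accepted.

Rejected, Accepted, Accepted, Accepted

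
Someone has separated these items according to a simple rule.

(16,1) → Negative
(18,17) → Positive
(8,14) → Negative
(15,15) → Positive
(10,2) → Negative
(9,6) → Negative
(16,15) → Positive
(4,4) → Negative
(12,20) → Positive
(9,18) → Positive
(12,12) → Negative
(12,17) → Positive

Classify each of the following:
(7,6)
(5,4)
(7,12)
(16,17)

Negative, Negative, Negative, Positive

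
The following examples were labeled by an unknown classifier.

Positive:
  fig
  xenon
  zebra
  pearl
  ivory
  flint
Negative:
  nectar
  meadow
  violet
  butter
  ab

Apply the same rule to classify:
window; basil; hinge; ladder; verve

Negative, Positive, Positive, Negative, Positive

One predicate separates the groups cleanly: odd length.
window: Negative (length 6). basil: Positive (length 5). hinge: Positive (length 5). ladder: Negative (length 6). verve: Positive (length 5).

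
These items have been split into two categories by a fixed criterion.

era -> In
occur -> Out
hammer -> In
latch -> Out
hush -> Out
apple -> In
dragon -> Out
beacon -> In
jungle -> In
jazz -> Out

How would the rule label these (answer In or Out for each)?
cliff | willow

Rule: contains 'e'. This holds for each 'In' example and fails for each 'Out' one.
cliff: no 'e' — does not satisfy this, so Out.
willow: no 'e' — does not satisfy this, so Out.

Out, Out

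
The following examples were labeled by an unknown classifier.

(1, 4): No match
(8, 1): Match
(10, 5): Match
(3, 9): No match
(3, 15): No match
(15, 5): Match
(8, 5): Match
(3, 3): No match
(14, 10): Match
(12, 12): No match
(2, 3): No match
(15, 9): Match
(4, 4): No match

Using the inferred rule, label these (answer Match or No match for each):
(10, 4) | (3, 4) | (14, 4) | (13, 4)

Match, No match, Match, Match

The simplest hypothesis consistent with all the labels is: first > second.
(10, 4): 10 > 4 — qualifies, so Match.
(3, 4): 3 < 4 — does not fit, so No match.
(14, 4): 14 > 4 — qualifies, so Match.
(13, 4): 13 > 4 — qualifies, so Match.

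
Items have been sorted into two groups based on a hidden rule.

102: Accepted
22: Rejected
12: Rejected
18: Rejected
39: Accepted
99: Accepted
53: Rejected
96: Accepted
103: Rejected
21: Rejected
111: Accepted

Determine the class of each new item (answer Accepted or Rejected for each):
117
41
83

Accepted, Rejected, Rejected

Every 'Accepted' example satisfies: multiple of 3 AND at least 22. None of the 'Rejected' examples do.
117 → 117 = 3·39, 117 ≥ 22 → Accepted.
41 → 41 = 3·13 + 2, 41 ≥ 22 → Rejected.
83 → 83 = 3·27 + 2, 83 ≥ 22 → Rejected.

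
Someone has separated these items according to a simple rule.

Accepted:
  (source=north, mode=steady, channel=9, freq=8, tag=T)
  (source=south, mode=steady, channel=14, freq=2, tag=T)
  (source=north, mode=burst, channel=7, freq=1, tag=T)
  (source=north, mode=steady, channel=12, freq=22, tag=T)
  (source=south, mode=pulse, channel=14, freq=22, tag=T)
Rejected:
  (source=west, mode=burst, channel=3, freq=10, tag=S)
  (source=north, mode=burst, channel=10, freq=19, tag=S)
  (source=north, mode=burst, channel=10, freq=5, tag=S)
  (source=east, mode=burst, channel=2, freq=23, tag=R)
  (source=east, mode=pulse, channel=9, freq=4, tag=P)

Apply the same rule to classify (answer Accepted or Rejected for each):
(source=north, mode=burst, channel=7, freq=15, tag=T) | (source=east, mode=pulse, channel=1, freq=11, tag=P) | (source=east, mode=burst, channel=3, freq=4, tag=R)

All 'Accepted' examples share one property — tag is T — and every 'Rejected' example lacks it.

Accepted, Rejected, Rejected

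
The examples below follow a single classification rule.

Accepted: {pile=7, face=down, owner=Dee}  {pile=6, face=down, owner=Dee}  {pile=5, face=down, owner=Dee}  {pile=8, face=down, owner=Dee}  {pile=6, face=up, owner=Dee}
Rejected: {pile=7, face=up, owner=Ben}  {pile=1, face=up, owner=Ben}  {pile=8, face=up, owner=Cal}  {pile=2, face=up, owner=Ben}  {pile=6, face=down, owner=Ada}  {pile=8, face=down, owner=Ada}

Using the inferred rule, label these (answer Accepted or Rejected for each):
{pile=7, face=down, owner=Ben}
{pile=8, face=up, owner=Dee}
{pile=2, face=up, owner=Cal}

Rejected, Accepted, Rejected

Looking at the examples, the only property every 'Accepted' case has and every 'Rejected' case lacks is: owner is Dee.
{pile=7, face=down, owner=Ben}: owner is Ben — does not pass, so Rejected.
{pile=8, face=up, owner=Dee}: owner is Dee — satisfies this, so Accepted.
{pile=2, face=up, owner=Cal}: owner is Cal — does not pass, so Rejected.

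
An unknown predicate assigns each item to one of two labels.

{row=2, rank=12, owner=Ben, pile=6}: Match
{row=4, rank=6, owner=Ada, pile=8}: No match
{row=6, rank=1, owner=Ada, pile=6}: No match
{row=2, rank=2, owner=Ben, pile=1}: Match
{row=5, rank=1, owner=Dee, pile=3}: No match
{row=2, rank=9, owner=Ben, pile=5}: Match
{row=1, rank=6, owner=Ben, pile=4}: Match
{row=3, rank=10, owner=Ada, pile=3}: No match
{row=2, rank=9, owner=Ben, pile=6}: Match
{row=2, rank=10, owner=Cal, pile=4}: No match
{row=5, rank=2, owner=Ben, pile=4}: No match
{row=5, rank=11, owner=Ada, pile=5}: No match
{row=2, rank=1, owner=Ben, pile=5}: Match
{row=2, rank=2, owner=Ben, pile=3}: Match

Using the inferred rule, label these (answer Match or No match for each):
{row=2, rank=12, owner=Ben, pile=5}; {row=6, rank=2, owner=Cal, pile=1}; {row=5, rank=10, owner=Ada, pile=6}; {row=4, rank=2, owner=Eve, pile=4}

Match, No match, No match, No match

The simplest hypothesis consistent with all the labels is: owner is Ben AND row ≤ 2.
Match: {row=2, rank=12, owner=Ben, pile=5}, since owner is Ben, row = 2.
No match: {row=6, rank=2, owner=Cal, pile=1}, since owner is Cal, row = 6.
No match: {row=5, rank=10, owner=Ada, pile=6}, since owner is Ada, row = 5.
No match: {row=4, rank=2, owner=Eve, pile=4}, since owner is Eve, row = 4.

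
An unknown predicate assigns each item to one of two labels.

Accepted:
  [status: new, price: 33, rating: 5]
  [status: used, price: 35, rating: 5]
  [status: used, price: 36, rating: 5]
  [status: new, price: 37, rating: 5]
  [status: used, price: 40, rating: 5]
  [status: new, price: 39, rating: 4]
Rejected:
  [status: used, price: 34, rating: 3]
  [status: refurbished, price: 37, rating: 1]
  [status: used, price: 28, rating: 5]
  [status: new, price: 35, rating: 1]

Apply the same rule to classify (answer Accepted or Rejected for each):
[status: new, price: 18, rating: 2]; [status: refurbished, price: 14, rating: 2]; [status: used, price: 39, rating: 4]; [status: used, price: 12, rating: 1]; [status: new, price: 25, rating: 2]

Rule: rating ≥ 4 AND price ≥ 33. This holds for each 'Accepted' example and fails for each 'Rejected' one.

Rejected, Rejected, Accepted, Rejected, Rejected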